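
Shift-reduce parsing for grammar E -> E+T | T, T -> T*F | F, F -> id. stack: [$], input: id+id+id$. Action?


no handle on stack; shift 'id'
Action: shift


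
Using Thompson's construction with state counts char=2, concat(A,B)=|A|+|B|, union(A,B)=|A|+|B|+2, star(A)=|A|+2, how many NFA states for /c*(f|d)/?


Syntax tree has 3 char leaf(s), 1 union(s), 1 star(s)
chars contribute 3×2 = 6; each union adds +2; each star adds +2
Total: 6 + 2 + 2 = 10 states


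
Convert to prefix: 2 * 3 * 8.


left-to-right (same/higher precedence on left): tree is (* (* 2 3) 8)
Prefix: * * 2 3 8


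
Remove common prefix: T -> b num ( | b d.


Common prefix: 'b'
Factored: T -> b T', T' -> num ( | d


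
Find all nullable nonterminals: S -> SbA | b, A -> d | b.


A nonterminal is nullable iff some alternative derives ε (directly, or every symbol in it is nullable)
Nullable: {}


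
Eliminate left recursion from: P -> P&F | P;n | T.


Left-recursive alternatives: P&F, P;n; non-recursive: T
Introduce P': P -> TP', P' -> &FP' | ;nP' | ε


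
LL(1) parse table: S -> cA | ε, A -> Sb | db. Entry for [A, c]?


For [A, c]: 'c' ∈ FIRST(Sb)
Entry: A -> Sb


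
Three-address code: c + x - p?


Break into single-operator statements:
t1 = c + x
t2 = t1 - p


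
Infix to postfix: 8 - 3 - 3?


Left to right (same or higher precedence on left)
Postfix: 8 3 - 3 -


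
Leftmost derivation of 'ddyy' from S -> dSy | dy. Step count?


Derivation: S => dSy => ddyy
Steps: 2


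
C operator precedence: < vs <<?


'<<' is shift (level 8); '<' is relational (level 7)
Higher level binds tighter
'<<' has higher precedence than '<'


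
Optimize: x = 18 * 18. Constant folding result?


18 * 18 = 324 at compile time
Optimized: x = 324


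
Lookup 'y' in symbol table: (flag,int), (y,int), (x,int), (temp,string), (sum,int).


Lookup 'y' → type int


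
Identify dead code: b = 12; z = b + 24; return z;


b is read by z's definition; z is returned
No dead code


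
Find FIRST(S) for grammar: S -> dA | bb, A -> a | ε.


Per alternative of S: FIRST(dA) = {d}; FIRST(bb) = {b}
FIRST(S) = {b, d}


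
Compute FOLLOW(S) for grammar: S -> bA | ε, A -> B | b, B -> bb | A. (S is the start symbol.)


$ ∈ FOLLOW(S). For each A -> αBβ: add FIRST(β)\{ε} to FOLLOW(B); if β nullable, add FOLLOW(A).
FOLLOW(S) = {$}


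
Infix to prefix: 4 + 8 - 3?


left-to-right (same/higher precedence on left): tree is (- (+ 4 8) 3)
Prefix: - + 4 8 3


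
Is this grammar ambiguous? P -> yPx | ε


balanced y^n…x^n: each string has a unique parse
Unambiguous


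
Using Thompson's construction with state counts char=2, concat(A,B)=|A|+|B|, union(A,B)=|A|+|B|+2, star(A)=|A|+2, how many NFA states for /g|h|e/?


Syntax tree has 3 char leaf(s), 2 union(s), 0 star(s)
chars contribute 3×2 = 6; each union adds +2; each star adds +2
Total: 6 + 4 + 0 = 10 states


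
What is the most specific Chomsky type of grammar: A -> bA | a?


Right-linear: every RHS is a terminal or a terminal followed by one nonterminal
Classification: Type 3 (Regular)


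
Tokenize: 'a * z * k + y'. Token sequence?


Scan left to right, longest-match per lexeme
Tokens: ID(a), OP(*), ID(z), OP(*), ID(k), OP(+), ID(y)


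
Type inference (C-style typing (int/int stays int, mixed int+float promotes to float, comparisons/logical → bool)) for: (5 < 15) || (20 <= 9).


Operand types: bool || bool
Rule: logical operators take bool operands and yield bool
Result type: bool


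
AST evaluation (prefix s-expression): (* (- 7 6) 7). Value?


Evaluate inner: (- 7 6) = 1
Evaluate root: (* 1 7) = 7
Result: 7


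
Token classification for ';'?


Pattern: delimiter/punctuation
Type: PUNCTUATION


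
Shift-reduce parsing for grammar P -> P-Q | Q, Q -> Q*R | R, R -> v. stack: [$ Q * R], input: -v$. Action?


handle 'Q*R' on top
Action: reduce (Q -> Q*R)


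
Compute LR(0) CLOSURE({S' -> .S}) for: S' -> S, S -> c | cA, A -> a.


Start: S' -> .S
For each item with dot before a nonterminal B, add B -> .γ for every B-production
Closure: [S' -> .S, S -> .c, S -> .cA]


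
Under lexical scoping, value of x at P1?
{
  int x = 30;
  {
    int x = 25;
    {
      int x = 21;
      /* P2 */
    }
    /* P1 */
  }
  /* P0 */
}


x declared in the same block as P1
x = 25


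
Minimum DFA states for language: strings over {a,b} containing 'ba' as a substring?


KMP-style automaton: 2 progress states + 1 absorbing accept = 3
Minimal DFA: 3 states


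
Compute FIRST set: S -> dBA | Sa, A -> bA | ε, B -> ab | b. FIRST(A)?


Per alternative of A: FIRST(bA) = {b}; FIRST(ε) = {ε}
FIRST(A) = {b, ε}


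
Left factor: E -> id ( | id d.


Common prefix: 'id'
Factored: E -> id E', E' -> ( | d


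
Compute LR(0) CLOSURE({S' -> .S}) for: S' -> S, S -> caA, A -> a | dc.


Start: S' -> .S
For each item with dot before a nonterminal B, add B -> .γ for every B-production
Closure: [S' -> .S, S -> .caA]


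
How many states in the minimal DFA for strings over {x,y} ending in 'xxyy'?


Track the longest suffix of input matching a prefix of 'xxyy': 5 classes (prefixes of length 0..4)
Minimal DFA: 5 states


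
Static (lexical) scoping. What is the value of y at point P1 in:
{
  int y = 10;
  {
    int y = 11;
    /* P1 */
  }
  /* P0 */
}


y declared in the same block as P1
y = 11


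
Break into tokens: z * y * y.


Scan left to right, longest-match per lexeme
Tokens: ID(z), OP(*), ID(y), OP(*), ID(y)


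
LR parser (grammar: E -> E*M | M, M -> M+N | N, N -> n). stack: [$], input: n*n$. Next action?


no handle on stack; shift 'n'
Action: shift


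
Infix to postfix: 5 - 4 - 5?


Left to right (same or higher precedence on left)
Postfix: 5 4 - 5 -


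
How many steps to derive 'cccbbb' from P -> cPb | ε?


Derivation: P => cPb => ccPbb => cccPbbb => cccbbb
Steps: 4


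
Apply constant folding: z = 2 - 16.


2 - 16 = -14 at compile time
Optimized: z = -14


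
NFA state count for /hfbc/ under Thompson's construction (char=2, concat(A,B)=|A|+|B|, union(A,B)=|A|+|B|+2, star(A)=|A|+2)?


Syntax tree has 4 char leaf(s), 0 union(s), 0 star(s)
chars contribute 4×2 = 8; each union adds +2; each star adds +2
Total: 8 + 0 + 0 = 8 states


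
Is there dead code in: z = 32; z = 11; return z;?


first assignment to z is overwritten before any read
Dead: 'z = 32'


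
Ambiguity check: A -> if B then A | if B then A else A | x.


dangling else: 'if B then if B then x else x' parses two ways
Ambiguous


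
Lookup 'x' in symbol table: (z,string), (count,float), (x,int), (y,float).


Lookup 'x' → type int


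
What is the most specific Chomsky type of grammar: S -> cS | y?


Right-linear: every RHS is a terminal or a terminal followed by one nonterminal
Classification: Type 3 (Regular)


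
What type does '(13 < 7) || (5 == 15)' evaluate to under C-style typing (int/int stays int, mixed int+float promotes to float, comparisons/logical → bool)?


Operand types: bool || bool
Rule: logical operators take bool operands and yield bool
Result type: bool


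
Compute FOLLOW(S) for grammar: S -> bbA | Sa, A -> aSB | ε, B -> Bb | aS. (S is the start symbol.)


$ ∈ FOLLOW(S). For each A -> αBβ: add FIRST(β)\{ε} to FOLLOW(B); if β nullable, add FOLLOW(A).
FOLLOW(S) = {$, a, b}


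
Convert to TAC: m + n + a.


Break into single-operator statements:
t1 = m + n
t2 = t1 + a


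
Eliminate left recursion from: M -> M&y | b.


Left-recursive alternatives: M&y; non-recursive: b
Introduce M': M -> bM', M' -> &yM' | ε


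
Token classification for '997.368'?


Pattern: digits with a decimal point
Type: FLOAT_LITERAL


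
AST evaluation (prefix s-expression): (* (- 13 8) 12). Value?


Evaluate inner: (- 13 8) = 5
Evaluate root: (* 5 12) = 60
Result: 60


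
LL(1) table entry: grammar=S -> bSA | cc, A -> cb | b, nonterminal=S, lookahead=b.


For [S, b]: 'b' ∈ FIRST(bSA)
Entry: S -> bSA


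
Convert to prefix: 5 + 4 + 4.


left-to-right (same/higher precedence on left): tree is (+ (+ 5 4) 4)
Prefix: + + 5 4 4


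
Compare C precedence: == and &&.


'==' is equality (level 6); '&&' is logical AND (level 2)
Higher level binds tighter
'==' has higher precedence than '&&'


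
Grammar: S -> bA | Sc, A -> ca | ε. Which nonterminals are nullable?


A nonterminal is nullable iff some alternative derives ε (directly, or every symbol in it is nullable)
Nullable: {A}


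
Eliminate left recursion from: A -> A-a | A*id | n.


Left-recursive alternatives: A-a, A*id; non-recursive: n
Introduce A': A -> nA', A' -> -aA' | *idA' | ε


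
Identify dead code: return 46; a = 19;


statement follows a return and is unreachable
Dead: 'a = 19'


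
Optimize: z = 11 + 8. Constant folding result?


11 + 8 = 19 at compile time
Optimized: z = 19


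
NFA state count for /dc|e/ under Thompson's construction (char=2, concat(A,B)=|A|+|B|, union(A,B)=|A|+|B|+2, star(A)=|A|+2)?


Syntax tree has 3 char leaf(s), 1 union(s), 0 star(s)
chars contribute 3×2 = 6; each union adds +2; each star adds +2
Total: 6 + 2 + 0 = 8 states


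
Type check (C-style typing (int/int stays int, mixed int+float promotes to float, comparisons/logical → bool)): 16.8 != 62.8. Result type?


Operand types: float != float
Rule: comparison yields bool
Result type: bool


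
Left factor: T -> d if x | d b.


Common prefix: 'd'
Factored: T -> d T', T' -> if x | b


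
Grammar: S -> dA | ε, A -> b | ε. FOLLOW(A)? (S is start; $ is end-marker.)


$ ∈ FOLLOW(S). For each A -> αBβ: add FIRST(β)\{ε} to FOLLOW(B); if β nullable, add FOLLOW(A).
FOLLOW(A) = {$}


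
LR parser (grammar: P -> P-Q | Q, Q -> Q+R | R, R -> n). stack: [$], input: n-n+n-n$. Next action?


no handle on stack; shift 'n'
Action: shift


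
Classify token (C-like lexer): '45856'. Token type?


Pattern: digits only
Type: INTEGER_LITERAL


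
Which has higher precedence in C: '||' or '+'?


'+' is additive (level 9); '||' is logical OR (level 1)
Higher level binds tighter
'+' has higher precedence than '||'


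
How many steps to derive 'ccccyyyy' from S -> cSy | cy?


Derivation: S => cSy => ccSyy => cccSyyy => ccccyyyy
Steps: 4


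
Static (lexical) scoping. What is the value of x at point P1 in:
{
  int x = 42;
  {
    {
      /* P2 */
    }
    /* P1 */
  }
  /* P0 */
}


P1's block does not declare x; resolves to the enclosing declaration at depth 0
x = 42


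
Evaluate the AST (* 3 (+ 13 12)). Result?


Evaluate inner: (+ 13 12) = 25
Evaluate root: (* 3 25) = 75
Result: 75


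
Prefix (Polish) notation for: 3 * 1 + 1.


left-to-right (same/higher precedence on left): tree is (+ (* 3 1) 1)
Prefix: + * 3 1 1


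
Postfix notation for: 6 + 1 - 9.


Left to right (same or higher precedence on left)
Postfix: 6 1 + 9 -


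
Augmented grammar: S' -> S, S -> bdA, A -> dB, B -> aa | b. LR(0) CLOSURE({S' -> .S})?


Start: S' -> .S
For each item with dot before a nonterminal B, add B -> .γ for every B-production
Closure: [S' -> .S, S -> .bdA]


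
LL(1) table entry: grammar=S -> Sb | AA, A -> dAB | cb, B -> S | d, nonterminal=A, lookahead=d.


For [A, d]: 'd' ∈ FIRST(dAB)
Entry: A -> dAB


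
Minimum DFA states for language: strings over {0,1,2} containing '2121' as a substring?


KMP-style automaton: 4 progress states + 1 absorbing accept = 5
Minimal DFA: 5 states


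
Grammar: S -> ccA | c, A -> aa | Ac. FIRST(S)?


Per alternative of S: FIRST(ccA) = {c}; FIRST(c) = {c}
FIRST(S) = {c}


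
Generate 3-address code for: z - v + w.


Break into single-operator statements:
t1 = z - v
t2 = t1 + w


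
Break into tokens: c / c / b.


Scan left to right, longest-match per lexeme
Tokens: ID(c), OP(/), ID(c), OP(/), ID(b)


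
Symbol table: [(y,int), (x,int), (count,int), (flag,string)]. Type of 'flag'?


Lookup 'flag' → type string


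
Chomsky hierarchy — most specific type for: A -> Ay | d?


Left-linear: every RHS is a terminal or one nonterminal followed by a terminal
Classification: Type 3 (Regular)


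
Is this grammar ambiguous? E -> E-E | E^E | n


'n-n^n' has two parse trees (no precedence encoded between - and ^)
Ambiguous


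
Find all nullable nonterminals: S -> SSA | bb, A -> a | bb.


A nonterminal is nullable iff some alternative derives ε (directly, or every symbol in it is nullable)
Nullable: {}


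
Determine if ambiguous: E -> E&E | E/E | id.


'id&id/id' has two parse trees (no precedence encoded between & and /)
Ambiguous


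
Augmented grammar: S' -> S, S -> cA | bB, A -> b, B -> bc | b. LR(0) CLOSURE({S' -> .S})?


Start: S' -> .S
For each item with dot before a nonterminal B, add B -> .γ for every B-production
Closure: [S' -> .S, S -> .cA, S -> .bB]


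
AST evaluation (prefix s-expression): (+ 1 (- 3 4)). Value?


Evaluate inner: (- 3 4) = -1
Evaluate root: (+ 1 -1) = 0
Result: 0


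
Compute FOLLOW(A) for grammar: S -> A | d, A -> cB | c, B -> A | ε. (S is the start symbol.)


$ ∈ FOLLOW(S). For each A -> αBβ: add FIRST(β)\{ε} to FOLLOW(B); if β nullable, add FOLLOW(A).
FOLLOW(A) = {$}


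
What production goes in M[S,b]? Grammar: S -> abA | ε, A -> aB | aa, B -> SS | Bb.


For [S, b]: ε is nullable and 'b' ∈ FOLLOW(S)
Entry: S -> ε


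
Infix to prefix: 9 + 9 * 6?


'*' binds tighter: tree is (+ 9 (* 9 6))
Prefix: + 9 * 9 6


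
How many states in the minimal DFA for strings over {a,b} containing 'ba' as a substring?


KMP-style automaton: 2 progress states + 1 absorbing accept = 3
Minimal DFA: 3 states


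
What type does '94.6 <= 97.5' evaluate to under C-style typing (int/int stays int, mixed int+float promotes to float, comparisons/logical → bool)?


Operand types: float <= float
Rule: comparison yields bool
Result type: bool


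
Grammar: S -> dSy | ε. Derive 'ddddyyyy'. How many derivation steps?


Derivation: S => dSy => ddSyy => dddSyyy => ddddSyyyy => ddddyyyy
Steps: 5


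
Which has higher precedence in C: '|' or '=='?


'==' is equality (level 6); '|' is bitwise OR (level 3)
Higher level binds tighter
'==' has higher precedence than '|'


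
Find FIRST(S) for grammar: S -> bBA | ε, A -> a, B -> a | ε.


Per alternative of S: FIRST(bBA) = {b}; FIRST(ε) = {ε}
FIRST(S) = {b, ε}


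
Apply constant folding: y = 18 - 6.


18 - 6 = 12 at compile time
Optimized: y = 12


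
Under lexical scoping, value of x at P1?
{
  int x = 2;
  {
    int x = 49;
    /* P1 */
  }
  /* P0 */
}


x declared in the same block as P1
x = 49


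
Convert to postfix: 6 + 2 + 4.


Left to right (same or higher precedence on left)
Postfix: 6 2 + 4 +


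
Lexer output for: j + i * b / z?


Scan left to right, longest-match per lexeme
Tokens: ID(j), OP(+), ID(i), OP(*), ID(b), OP(/), ID(z)


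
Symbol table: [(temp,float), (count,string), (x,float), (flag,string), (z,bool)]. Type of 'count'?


Lookup 'count' → type string


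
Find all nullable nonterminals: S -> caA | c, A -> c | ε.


A nonterminal is nullable iff some alternative derives ε (directly, or every symbol in it is nullable)
Nullable: {A}


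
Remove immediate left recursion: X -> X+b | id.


Left-recursive alternatives: X+b; non-recursive: id
Introduce X': X -> idX', X' -> +bX' | ε


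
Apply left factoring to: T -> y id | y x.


Common prefix: 'y'
Factored: T -> y T', T' -> id | x


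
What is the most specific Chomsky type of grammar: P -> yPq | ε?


Single nonterminal LHS, but y^n q^n is not regular
Classification: Type 2 (Context-Free)


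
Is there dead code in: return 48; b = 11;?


statement follows a return and is unreachable
Dead: 'b = 11'


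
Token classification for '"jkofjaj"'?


Pattern: double-quoted sequence
Type: STRING_LITERAL


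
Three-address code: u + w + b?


Break into single-operator statements:
t1 = u + w
t2 = t1 + b


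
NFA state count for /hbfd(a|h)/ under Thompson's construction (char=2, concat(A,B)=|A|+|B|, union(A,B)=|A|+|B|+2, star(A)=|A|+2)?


Syntax tree has 6 char leaf(s), 1 union(s), 0 star(s)
chars contribute 6×2 = 12; each union adds +2; each star adds +2
Total: 12 + 2 + 0 = 14 states


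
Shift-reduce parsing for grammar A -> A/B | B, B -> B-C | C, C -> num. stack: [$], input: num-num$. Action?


no handle on stack; shift 'num'
Action: shift


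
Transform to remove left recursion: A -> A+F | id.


Left-recursive alternatives: A+F; non-recursive: id
Introduce A': A -> idA', A' -> +FA' | ε


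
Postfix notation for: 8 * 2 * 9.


Left to right (same or higher precedence on left)
Postfix: 8 2 * 9 *


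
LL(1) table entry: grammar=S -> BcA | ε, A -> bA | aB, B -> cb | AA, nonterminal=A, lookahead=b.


For [A, b]: 'b' ∈ FIRST(bA)
Entry: A -> bA


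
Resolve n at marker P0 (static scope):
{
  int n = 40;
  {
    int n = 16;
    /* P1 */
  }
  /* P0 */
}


n declared in the same block as P0
n = 40


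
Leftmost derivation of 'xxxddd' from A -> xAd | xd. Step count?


Derivation: A => xAd => xxAdd => xxxddd
Steps: 3


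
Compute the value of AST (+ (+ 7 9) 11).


Evaluate inner: (+ 7 9) = 16
Evaluate root: (+ 16 11) = 27
Result: 27


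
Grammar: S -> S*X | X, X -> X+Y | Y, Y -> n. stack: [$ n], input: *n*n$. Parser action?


'n' on top is the handle for Y -> n
Action: reduce (Y -> n)


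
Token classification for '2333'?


Pattern: digits only
Type: INTEGER_LITERAL


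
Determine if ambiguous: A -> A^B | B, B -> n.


precedence layered via separate nonterminal B: deterministic
Unambiguous


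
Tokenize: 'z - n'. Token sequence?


Scan left to right, longest-match per lexeme
Tokens: ID(z), OP(-), ID(n)


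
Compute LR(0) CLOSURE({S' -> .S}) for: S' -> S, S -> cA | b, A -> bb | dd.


Start: S' -> .S
For each item with dot before a nonterminal B, add B -> .γ for every B-production
Closure: [S' -> .S, S -> .cA, S -> .b]


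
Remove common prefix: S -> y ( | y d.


Common prefix: 'y'
Factored: S -> y S', S' -> ( | d


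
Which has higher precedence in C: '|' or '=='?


'==' is equality (level 6); '|' is bitwise OR (level 3)
Higher level binds tighter
'==' has higher precedence than '|'


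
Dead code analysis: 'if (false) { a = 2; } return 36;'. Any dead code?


condition is constant false, so the whole block is unreachable
Dead: 'if (false) { a = 2; }'


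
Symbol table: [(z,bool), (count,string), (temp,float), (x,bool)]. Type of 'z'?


Lookup 'z' → type bool


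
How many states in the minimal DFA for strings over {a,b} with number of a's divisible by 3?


Track (count of a) mod 3: states 0..2, accept at 0
Minimal DFA: 3 states


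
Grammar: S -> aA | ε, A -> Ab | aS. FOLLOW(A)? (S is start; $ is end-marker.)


$ ∈ FOLLOW(S). For each A -> αBβ: add FIRST(β)\{ε} to FOLLOW(B); if β nullable, add FOLLOW(A).
FOLLOW(A) = {$, b}


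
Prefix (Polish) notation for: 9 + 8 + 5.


left-to-right (same/higher precedence on left): tree is (+ (+ 9 8) 5)
Prefix: + + 9 8 5


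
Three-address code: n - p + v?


Break into single-operator statements:
t1 = n - p
t2 = t1 + v


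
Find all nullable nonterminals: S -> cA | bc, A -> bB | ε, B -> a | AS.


A nonterminal is nullable iff some alternative derives ε (directly, or every symbol in it is nullable)
Nullable: {A}


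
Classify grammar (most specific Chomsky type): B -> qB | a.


Right-linear: every RHS is a terminal or a terminal followed by one nonterminal
Classification: Type 3 (Regular)


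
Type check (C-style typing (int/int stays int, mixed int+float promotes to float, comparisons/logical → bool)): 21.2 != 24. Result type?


Operand types: float != int
Rule: comparison yields bool
Result type: bool


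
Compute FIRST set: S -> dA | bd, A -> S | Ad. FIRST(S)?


Per alternative of S: FIRST(dA) = {d}; FIRST(bd) = {b}
FIRST(S) = {b, d}


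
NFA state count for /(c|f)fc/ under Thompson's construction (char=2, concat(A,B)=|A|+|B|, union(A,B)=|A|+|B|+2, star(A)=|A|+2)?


Syntax tree has 4 char leaf(s), 1 union(s), 0 star(s)
chars contribute 4×2 = 8; each union adds +2; each star adds +2
Total: 8 + 2 + 0 = 10 states


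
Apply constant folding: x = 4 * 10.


4 * 10 = 40 at compile time
Optimized: x = 40


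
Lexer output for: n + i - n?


Scan left to right, longest-match per lexeme
Tokens: ID(n), OP(+), ID(i), OP(-), ID(n)


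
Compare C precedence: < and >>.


'>>' is shift (level 8); '<' is relational (level 7)
Higher level binds tighter
'>>' has higher precedence than '<'


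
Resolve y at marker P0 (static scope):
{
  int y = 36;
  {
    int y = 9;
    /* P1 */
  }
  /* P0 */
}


y declared in the same block as P0
y = 36


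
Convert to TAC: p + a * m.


Break into single-operator statements:
t1 = a * m
t2 = p + t1


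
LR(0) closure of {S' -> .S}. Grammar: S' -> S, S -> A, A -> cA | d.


Start: S' -> .S
For each item with dot before a nonterminal B, add B -> .γ for every B-production
Closure: [S' -> .S, S -> .A, A -> .cA, A -> .d]


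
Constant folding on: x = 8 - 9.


8 - 9 = -1 at compile time
Optimized: x = -1


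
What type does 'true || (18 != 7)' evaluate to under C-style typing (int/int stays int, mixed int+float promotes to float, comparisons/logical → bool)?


Operand types: bool || bool
Rule: logical operators take bool operands and yield bool
Result type: bool


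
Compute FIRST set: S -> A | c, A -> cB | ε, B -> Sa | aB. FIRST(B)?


Per alternative of B: FIRST(Sa) = {a, c}; FIRST(aB) = {a}
FIRST(B) = {a, c}


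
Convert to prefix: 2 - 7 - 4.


left-to-right (same/higher precedence on left): tree is (- (- 2 7) 4)
Prefix: - - 2 7 4


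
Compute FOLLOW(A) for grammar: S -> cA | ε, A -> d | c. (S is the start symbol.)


$ ∈ FOLLOW(S). For each A -> αBβ: add FIRST(β)\{ε} to FOLLOW(B); if β nullable, add FOLLOW(A).
FOLLOW(A) = {$}


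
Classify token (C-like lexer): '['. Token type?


Pattern: delimiter/punctuation
Type: PUNCTUATION


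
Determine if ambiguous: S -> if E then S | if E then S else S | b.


dangling else: 'if E then if E then b else b' parses two ways
Ambiguous


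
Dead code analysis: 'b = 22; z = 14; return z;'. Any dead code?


b is assigned but never read
Dead: 'b = 22'


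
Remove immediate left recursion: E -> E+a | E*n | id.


Left-recursive alternatives: E+a, E*n; non-recursive: id
Introduce E': E -> idE', E' -> +aE' | *nE' | ε


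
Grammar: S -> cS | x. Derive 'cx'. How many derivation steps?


Derivation: S => cS => cx
Steps: 2


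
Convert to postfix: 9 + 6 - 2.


Left to right (same or higher precedence on left)
Postfix: 9 6 + 2 -


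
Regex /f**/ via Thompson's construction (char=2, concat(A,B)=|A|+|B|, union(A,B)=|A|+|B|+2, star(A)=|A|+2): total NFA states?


Syntax tree has 1 char leaf(s), 0 union(s), 2 star(s)
chars contribute 1×2 = 2; each union adds +2; each star adds +2
Total: 2 + 0 + 4 = 6 states


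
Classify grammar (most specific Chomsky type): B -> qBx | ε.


Single nonterminal LHS, but q^n x^n is not regular
Classification: Type 2 (Context-Free)


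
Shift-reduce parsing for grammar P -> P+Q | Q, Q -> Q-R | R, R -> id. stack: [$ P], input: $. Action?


start symbol P on stack, input exhausted
Action: accept


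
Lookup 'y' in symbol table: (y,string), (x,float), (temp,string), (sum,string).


Lookup 'y' → type string


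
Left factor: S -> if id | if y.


Common prefix: 'if'
Factored: S -> if S', S' -> id | y


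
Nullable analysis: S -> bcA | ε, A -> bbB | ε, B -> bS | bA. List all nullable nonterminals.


A nonterminal is nullable iff some alternative derives ε (directly, or every symbol in it is nullable)
Nullable: {A, S}


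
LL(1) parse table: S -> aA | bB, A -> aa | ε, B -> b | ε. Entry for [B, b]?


For [B, b]: 'b' ∈ FIRST(b)
Entry: B -> b


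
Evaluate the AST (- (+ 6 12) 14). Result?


Evaluate inner: (+ 6 12) = 18
Evaluate root: (- 18 14) = 4
Result: 4


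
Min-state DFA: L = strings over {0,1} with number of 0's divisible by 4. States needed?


Track (count of 0) mod 4: states 0..3, accept at 0
Minimal DFA: 4 states


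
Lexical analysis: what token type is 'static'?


Pattern: reserved word
Type: KEYWORD


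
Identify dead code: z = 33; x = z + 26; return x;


z is read by x's definition; x is returned
No dead code


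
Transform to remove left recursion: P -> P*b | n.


Left-recursive alternatives: P*b; non-recursive: n
Introduce P': P -> nP', P' -> *bP' | ε


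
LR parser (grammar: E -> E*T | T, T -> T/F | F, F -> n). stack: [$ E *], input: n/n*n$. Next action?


no handle ('E*' is not any RHS); shift 'n'
Action: shift


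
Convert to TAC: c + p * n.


Break into single-operator statements:
t1 = p * n
t2 = c + t1


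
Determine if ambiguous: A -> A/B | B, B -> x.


precedence layered via separate nonterminal B: deterministic
Unambiguous


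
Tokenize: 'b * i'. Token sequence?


Scan left to right, longest-match per lexeme
Tokens: ID(b), OP(*), ID(i)


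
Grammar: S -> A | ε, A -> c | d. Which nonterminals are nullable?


A nonterminal is nullable iff some alternative derives ε (directly, or every symbol in it is nullable)
Nullable: {S}


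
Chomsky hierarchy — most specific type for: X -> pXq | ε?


Single nonterminal LHS, but p^n q^n is not regular
Classification: Type 2 (Context-Free)


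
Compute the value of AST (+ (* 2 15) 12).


Evaluate inner: (* 2 15) = 30
Evaluate root: (+ 30 12) = 42
Result: 42


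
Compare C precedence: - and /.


'/' is multiplicative (level 10); '-' is additive (level 9)
Higher level binds tighter
'/' has higher precedence than '-'


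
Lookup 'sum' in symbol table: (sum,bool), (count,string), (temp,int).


Lookup 'sum' → type bool


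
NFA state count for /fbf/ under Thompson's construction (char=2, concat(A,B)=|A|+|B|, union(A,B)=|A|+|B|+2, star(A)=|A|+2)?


Syntax tree has 3 char leaf(s), 0 union(s), 0 star(s)
chars contribute 3×2 = 6; each union adds +2; each star adds +2
Total: 6 + 0 + 0 = 6 states


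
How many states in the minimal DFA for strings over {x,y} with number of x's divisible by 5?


Track (count of x) mod 5: states 0..4, accept at 0
Minimal DFA: 5 states


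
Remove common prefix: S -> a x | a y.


Common prefix: 'a'
Factored: S -> a S', S' -> x | y


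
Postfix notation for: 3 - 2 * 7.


* has higher precedence, evaluate 2*7 first
Postfix: 3 2 7 * -


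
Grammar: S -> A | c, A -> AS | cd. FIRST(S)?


Per alternative of S: FIRST(A) = {c}; FIRST(c) = {c}
FIRST(S) = {c}


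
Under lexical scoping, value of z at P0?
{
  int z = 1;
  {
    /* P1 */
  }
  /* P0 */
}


z declared in the same block as P0
z = 1


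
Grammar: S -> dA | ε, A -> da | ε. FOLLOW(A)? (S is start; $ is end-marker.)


$ ∈ FOLLOW(S). For each A -> αBβ: add FIRST(β)\{ε} to FOLLOW(B); if β nullable, add FOLLOW(A).
FOLLOW(A) = {$}


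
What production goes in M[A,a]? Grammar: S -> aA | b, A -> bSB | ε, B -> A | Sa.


For [A, a]: ε is nullable and 'a' ∈ FOLLOW(A)
Entry: A -> ε


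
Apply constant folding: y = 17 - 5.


17 - 5 = 12 at compile time
Optimized: y = 12


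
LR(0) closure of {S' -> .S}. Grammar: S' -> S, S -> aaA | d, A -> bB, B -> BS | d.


Start: S' -> .S
For each item with dot before a nonterminal B, add B -> .γ for every B-production
Closure: [S' -> .S, S -> .aaA, S -> .d]


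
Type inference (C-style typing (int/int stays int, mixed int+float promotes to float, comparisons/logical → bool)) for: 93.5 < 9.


Operand types: float < int
Rule: comparison yields bool
Result type: bool


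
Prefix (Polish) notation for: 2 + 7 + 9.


left-to-right (same/higher precedence on left): tree is (+ (+ 2 7) 9)
Prefix: + + 2 7 9


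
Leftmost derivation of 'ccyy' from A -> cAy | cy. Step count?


Derivation: A => cAy => ccyy
Steps: 2


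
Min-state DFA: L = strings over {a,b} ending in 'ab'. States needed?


Track the longest suffix of input matching a prefix of 'ab': 3 classes (prefixes of length 0..2)
Minimal DFA: 3 states


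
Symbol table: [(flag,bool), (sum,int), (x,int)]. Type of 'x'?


Lookup 'x' → type int


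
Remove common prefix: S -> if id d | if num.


Common prefix: 'if'
Factored: S -> if S', S' -> id d | num


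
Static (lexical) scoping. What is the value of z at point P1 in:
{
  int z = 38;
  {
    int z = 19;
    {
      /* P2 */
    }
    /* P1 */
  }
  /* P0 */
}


z declared in the same block as P1
z = 19


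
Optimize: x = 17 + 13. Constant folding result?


17 + 13 = 30 at compile time
Optimized: x = 30


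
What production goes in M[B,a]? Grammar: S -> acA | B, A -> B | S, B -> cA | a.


For [B, a]: 'a' ∈ FIRST(a)
Entry: B -> a


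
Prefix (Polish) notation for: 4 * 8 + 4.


left-to-right (same/higher precedence on left): tree is (+ (* 4 8) 4)
Prefix: + * 4 8 4


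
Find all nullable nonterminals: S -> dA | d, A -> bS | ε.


A nonterminal is nullable iff some alternative derives ε (directly, or every symbol in it is nullable)
Nullable: {A}


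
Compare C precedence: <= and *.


'*' is multiplicative (level 10); '<=' is relational (level 7)
Higher level binds tighter
'*' has higher precedence than '<='


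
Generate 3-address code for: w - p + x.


Break into single-operator statements:
t1 = w - p
t2 = t1 + x


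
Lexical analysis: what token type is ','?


Pattern: delimiter/punctuation
Type: PUNCTUATION


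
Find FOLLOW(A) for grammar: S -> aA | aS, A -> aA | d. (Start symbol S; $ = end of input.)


$ ∈ FOLLOW(S). For each A -> αBβ: add FIRST(β)\{ε} to FOLLOW(B); if β nullable, add FOLLOW(A).
FOLLOW(A) = {$}


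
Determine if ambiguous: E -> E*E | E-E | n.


'n*n-n' has two parse trees (no precedence encoded between * and -)
Ambiguous


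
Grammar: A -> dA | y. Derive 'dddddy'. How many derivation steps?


Derivation: A => dA => ddA => dddA => ddddA => dddddA => dddddy
Steps: 6


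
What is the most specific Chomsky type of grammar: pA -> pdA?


LHS has context (more than one symbol) and |LHS| ≤ |RHS|
Classification: Type 1 (Context-Sensitive)


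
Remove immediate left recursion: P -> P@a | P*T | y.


Left-recursive alternatives: P@a, P*T; non-recursive: y
Introduce P': P -> yP', P' -> @aP' | *TP' | ε


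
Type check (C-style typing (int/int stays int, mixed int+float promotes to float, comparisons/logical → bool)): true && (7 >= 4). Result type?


Operand types: bool && bool
Rule: logical operators take bool operands and yield bool
Result type: bool


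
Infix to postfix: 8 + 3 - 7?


Left to right (same or higher precedence on left)
Postfix: 8 3 + 7 -


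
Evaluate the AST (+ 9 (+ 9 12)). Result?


Evaluate inner: (+ 9 12) = 21
Evaluate root: (+ 9 21) = 30
Result: 30


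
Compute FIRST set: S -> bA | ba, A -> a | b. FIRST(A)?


Per alternative of A: FIRST(a) = {a}; FIRST(b) = {b}
FIRST(A) = {a, b}


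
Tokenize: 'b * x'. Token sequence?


Scan left to right, longest-match per lexeme
Tokens: ID(b), OP(*), ID(x)


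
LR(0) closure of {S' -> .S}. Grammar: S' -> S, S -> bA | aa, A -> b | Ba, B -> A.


Start: S' -> .S
For each item with dot before a nonterminal B, add B -> .γ for every B-production
Closure: [S' -> .S, S -> .bA, S -> .aa]


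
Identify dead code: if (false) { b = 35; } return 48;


condition is constant false, so the whole block is unreachable
Dead: 'if (false) { b = 35; }'


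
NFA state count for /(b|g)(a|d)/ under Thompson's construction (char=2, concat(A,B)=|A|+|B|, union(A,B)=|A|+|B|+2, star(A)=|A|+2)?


Syntax tree has 4 char leaf(s), 2 union(s), 0 star(s)
chars contribute 4×2 = 8; each union adds +2; each star adds +2
Total: 8 + 4 + 0 = 12 states


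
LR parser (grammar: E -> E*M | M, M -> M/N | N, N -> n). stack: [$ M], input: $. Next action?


lookahead ∉ {/} so M won't extend; reduce E -> M
Action: reduce (E -> M)


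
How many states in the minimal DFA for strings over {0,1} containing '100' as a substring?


KMP-style automaton: 3 progress states + 1 absorbing accept = 4
Minimal DFA: 4 states


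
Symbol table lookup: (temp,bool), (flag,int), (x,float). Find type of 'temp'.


Lookup 'temp' → type bool


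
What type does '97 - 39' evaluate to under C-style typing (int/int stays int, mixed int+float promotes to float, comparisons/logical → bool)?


Operand types: int - int
Rule: mixed int/float promotes to float; int/int stays int
Result type: int


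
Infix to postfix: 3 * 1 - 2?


Left to right (same or higher precedence on left)
Postfix: 3 1 * 2 -


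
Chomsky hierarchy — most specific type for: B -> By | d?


Left-linear: every RHS is a terminal or one nonterminal followed by a terminal
Classification: Type 3 (Regular)


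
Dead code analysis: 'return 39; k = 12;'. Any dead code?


statement follows a return and is unreachable
Dead: 'k = 12'


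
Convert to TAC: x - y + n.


Break into single-operator statements:
t1 = x - y
t2 = t1 + n


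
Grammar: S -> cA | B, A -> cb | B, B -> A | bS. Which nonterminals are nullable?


A nonterminal is nullable iff some alternative derives ε (directly, or every symbol in it is nullable)
Nullable: {}


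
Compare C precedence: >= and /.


'/' is multiplicative (level 10); '>=' is relational (level 7)
Higher level binds tighter
'/' has higher precedence than '>='


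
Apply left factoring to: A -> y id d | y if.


Common prefix: 'y'
Factored: A -> y A', A' -> id d | if


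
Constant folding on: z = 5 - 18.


5 - 18 = -13 at compile time
Optimized: z = -13


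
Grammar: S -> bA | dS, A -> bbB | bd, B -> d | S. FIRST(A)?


Per alternative of A: FIRST(bbB) = {b}; FIRST(bd) = {b}
FIRST(A) = {b}


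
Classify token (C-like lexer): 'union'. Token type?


Pattern: reserved word
Type: KEYWORD


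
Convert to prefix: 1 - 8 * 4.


'*' binds tighter: tree is (- 1 (* 8 4))
Prefix: - 1 * 8 4


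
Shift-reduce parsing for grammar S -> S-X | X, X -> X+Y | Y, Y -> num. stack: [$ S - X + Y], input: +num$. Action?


handle 'X+Y' on top
Action: reduce (X -> X+Y)


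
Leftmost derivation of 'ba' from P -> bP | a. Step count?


Derivation: P => bP => ba
Steps: 2


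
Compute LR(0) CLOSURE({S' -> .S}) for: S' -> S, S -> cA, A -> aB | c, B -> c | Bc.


Start: S' -> .S
For each item with dot before a nonterminal B, add B -> .γ for every B-production
Closure: [S' -> .S, S -> .cA]


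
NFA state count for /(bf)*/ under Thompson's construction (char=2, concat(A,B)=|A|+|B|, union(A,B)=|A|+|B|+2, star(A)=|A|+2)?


Syntax tree has 2 char leaf(s), 0 union(s), 1 star(s)
chars contribute 2×2 = 4; each union adds +2; each star adds +2
Total: 4 + 0 + 2 = 6 states


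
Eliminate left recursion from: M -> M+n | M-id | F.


Left-recursive alternatives: M+n, M-id; non-recursive: F
Introduce M': M -> FM', M' -> +nM' | -idM' | ε


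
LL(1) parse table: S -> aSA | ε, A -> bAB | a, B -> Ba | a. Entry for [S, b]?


For [S, b]: ε is nullable and 'b' ∈ FOLLOW(S)
Entry: S -> ε


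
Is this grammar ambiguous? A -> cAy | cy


balanced c^n…y^n: each string has a unique parse
Unambiguous


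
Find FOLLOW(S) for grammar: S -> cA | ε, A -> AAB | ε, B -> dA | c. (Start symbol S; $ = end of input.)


$ ∈ FOLLOW(S). For each A -> αBβ: add FIRST(β)\{ε} to FOLLOW(B); if β nullable, add FOLLOW(A).
FOLLOW(S) = {$}


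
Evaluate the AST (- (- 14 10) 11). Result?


Evaluate inner: (- 14 10) = 4
Evaluate root: (- 4 11) = -7
Result: -7


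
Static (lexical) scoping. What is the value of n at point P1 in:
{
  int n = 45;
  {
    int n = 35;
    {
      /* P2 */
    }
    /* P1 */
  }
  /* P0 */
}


n declared in the same block as P1
n = 35


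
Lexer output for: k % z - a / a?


Scan left to right, longest-match per lexeme
Tokens: ID(k), OP(%), ID(z), OP(-), ID(a), OP(/), ID(a)


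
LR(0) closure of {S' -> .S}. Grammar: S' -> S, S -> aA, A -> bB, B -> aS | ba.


Start: S' -> .S
For each item with dot before a nonterminal B, add B -> .γ for every B-production
Closure: [S' -> .S, S -> .aA]


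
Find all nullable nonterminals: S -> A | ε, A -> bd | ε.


A nonterminal is nullable iff some alternative derives ε (directly, or every symbol in it is nullable)
Nullable: {A, S}


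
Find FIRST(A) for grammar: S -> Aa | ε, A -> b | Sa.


Per alternative of A: FIRST(b) = {b}; FIRST(Sa) = {a, b}
FIRST(A) = {a, b}


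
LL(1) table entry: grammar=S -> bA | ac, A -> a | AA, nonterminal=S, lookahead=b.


For [S, b]: 'b' ∈ FIRST(bA)
Entry: S -> bA


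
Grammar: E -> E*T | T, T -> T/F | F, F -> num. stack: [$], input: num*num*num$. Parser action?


no handle on stack; shift 'num'
Action: shift


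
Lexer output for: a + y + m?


Scan left to right, longest-match per lexeme
Tokens: ID(a), OP(+), ID(y), OP(+), ID(m)


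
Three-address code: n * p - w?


Break into single-operator statements:
t1 = n * p
t2 = t1 - w


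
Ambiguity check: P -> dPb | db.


balanced d^n…b^n: each string has a unique parse
Unambiguous


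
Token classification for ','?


Pattern: delimiter/punctuation
Type: PUNCTUATION


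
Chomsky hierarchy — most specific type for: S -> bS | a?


Right-linear: every RHS is a terminal or a terminal followed by one nonterminal
Classification: Type 3 (Regular)


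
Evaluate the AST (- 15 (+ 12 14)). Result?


Evaluate inner: (+ 12 14) = 26
Evaluate root: (- 15 26) = -11
Result: -11


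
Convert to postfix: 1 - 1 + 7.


Left to right (same or higher precedence on left)
Postfix: 1 1 - 7 +


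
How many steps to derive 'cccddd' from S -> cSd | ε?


Derivation: S => cSd => ccSdd => cccSddd => cccddd
Steps: 4


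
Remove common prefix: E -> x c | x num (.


Common prefix: 'x'
Factored: E -> x E', E' -> c | num (


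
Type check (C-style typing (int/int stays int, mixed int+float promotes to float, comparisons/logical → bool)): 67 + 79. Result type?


Operand types: int + int
Rule: mixed int/float promotes to float; int/int stays int
Result type: int


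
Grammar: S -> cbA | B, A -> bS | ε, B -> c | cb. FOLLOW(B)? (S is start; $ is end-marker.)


$ ∈ FOLLOW(S). For each A -> αBβ: add FIRST(β)\{ε} to FOLLOW(B); if β nullable, add FOLLOW(A).
FOLLOW(B) = {$}


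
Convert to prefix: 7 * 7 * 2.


left-to-right (same/higher precedence on left): tree is (* (* 7 7) 2)
Prefix: * * 7 7 2


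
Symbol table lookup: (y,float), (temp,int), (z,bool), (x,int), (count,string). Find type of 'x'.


Lookup 'x' → type int


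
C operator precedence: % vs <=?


'%' is multiplicative (level 10); '<=' is relational (level 7)
Higher level binds tighter
'%' has higher precedence than '<='


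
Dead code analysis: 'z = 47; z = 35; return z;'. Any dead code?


first assignment to z is overwritten before any read
Dead: 'z = 47'
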